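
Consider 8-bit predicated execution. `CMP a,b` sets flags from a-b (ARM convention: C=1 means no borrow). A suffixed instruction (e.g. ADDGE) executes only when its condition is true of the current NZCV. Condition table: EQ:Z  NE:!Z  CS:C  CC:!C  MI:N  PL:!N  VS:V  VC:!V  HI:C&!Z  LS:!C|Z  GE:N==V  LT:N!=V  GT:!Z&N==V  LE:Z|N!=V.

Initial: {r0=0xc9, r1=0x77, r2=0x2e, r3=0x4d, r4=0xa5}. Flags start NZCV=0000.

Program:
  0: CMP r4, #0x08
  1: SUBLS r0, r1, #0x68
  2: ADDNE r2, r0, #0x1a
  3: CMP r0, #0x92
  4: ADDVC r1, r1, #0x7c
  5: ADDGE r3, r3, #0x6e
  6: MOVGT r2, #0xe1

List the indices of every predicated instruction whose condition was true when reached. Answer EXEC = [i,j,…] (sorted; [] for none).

0: ✓ CMP  NZCV=1010
1: · SUBLS
2: ✓ ADDNE  r2←0xe3
3: ✓ CMP  NZCV=0010
4: ✓ ADDVC  r1←0xf3
5: ✓ ADDGE  r3←0xbb
6: ✓ MOVGT  r2←0xe1

EXEC = [2,4,5,6]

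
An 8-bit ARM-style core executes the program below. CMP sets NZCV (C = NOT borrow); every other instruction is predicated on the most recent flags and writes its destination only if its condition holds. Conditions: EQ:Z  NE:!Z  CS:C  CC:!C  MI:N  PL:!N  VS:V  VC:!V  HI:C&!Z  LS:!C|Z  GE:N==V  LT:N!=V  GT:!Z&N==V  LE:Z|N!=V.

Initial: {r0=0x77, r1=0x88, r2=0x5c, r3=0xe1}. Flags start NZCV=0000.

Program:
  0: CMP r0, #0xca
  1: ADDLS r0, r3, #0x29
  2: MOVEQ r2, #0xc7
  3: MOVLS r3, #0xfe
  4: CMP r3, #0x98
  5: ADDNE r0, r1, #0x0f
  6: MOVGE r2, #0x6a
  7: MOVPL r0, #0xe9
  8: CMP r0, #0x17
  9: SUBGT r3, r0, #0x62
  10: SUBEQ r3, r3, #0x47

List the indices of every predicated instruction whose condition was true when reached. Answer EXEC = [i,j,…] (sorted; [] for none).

EXEC = [1,3,5,6,7]

[0] flags=1001 → (cmp)
[1] flags=1001 LS?T → r0=0x0a
[2] flags=1001 EQ?F → skip
[3] flags=1001 LS?T → r3=0xfe
[4] flags=0010 → (cmp)
[5] flags=0010 NE?T → r0=0x97
[6] flags=0010 GE?T → r2=0x6a
[7] flags=0010 PL?T → r0=0xe9
[8] flags=1010 → (cmp)
[9] flags=1010 GT?F → skip
[10] flags=1010 EQ?F → skip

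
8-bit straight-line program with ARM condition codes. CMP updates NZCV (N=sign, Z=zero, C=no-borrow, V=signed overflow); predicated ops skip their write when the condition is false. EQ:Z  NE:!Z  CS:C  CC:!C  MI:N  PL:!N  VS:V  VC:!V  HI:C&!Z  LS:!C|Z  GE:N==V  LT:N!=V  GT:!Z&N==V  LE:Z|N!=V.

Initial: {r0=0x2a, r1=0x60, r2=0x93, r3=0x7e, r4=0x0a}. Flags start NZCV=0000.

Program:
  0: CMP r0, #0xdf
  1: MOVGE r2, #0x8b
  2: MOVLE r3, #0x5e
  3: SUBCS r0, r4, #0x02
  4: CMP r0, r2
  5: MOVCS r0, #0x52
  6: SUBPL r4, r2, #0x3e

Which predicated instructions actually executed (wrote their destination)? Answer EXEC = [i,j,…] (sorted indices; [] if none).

EXEC = [1]

0: ✓ CMP  NZCV=0000
1: ✓ MOVGE  r2←0x8b
2: · MOVLE
3: · SUBCS
4: ✓ CMP  NZCV=1001
5: · MOVCS
6: · SUBPL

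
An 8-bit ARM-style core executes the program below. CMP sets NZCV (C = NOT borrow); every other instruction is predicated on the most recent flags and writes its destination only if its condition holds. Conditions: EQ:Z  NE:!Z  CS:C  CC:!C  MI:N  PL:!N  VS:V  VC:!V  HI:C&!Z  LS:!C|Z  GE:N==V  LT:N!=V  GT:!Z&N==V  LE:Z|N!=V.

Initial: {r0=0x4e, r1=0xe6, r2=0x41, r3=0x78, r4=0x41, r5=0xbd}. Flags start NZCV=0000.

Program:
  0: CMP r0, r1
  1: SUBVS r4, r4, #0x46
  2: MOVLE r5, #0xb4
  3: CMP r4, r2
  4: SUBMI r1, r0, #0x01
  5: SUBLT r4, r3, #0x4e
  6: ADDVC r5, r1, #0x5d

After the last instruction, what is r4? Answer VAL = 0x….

0: ✓ CMP  NZCV=0000
1: · SUBVS
2: · MOVLE
3: ✓ CMP  NZCV=0110
4: · SUBMI
5: · SUBLT
6: ✓ ADDVC  r5←0x43

VAL = 0x41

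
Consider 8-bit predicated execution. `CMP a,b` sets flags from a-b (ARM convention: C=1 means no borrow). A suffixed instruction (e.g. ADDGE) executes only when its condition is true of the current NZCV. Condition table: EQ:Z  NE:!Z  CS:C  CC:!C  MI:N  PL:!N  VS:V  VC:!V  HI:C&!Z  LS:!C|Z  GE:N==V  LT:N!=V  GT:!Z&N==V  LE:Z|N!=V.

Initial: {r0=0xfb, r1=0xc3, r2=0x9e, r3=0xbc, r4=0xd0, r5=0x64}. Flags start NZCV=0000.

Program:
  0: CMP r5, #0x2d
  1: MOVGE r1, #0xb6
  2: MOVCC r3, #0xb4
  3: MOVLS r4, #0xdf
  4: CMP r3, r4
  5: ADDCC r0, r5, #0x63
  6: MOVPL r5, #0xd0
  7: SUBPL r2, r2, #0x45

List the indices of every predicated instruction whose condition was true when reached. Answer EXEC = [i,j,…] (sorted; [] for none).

0: ✓ CMP  NZCV=0010
1: ✓ MOVGE  r1←0xb6
2: · MOVCC
3: · MOVLS
4: ✓ CMP  NZCV=1000
5: ✓ ADDCC  r0←0xc7
6: · MOVPL
7: · SUBPL

EXEC = [1,5]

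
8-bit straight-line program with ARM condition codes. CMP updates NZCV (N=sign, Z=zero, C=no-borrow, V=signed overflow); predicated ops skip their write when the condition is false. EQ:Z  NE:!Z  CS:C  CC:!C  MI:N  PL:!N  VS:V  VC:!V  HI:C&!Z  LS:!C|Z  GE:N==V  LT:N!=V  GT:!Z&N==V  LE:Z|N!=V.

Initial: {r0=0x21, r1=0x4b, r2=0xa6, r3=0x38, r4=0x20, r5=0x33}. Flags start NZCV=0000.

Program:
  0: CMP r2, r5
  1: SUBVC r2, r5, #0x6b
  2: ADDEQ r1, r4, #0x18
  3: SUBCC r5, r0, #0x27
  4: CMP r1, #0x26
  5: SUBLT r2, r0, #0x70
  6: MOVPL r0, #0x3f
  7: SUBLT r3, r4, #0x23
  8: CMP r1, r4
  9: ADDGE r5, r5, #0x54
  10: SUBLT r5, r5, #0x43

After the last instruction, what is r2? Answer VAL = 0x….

0: ✓ CMP  NZCV=0011
1: · SUBVC
2: · ADDEQ
3: · SUBCC
4: ✓ CMP  NZCV=0010
5: · SUBLT
6: ✓ MOVPL  r0←0x3f
7: · SUBLT
8: ✓ CMP  NZCV=0010
9: ✓ ADDGE  r5←0x87
10: · SUBLT

VAL = 0xa6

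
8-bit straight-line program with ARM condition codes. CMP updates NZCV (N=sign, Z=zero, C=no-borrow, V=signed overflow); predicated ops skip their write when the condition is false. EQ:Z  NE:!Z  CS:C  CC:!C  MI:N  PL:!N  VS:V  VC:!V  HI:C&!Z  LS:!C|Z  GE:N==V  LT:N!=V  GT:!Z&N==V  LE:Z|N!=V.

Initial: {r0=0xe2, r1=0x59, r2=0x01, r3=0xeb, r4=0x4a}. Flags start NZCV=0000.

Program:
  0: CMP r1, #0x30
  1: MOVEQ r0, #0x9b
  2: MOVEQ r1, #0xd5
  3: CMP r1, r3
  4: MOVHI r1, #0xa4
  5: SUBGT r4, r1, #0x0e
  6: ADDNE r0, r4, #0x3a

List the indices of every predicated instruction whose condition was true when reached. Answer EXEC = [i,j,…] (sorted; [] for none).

0: ✓ CMP  NZCV=0010
1: · MOVEQ
2: · MOVEQ
3: ✓ CMP  NZCV=0000
4: · MOVHI
5: ✓ SUBGT  r4←0x4b
6: ✓ ADDNE  r0←0x85

EXEC = [5,6]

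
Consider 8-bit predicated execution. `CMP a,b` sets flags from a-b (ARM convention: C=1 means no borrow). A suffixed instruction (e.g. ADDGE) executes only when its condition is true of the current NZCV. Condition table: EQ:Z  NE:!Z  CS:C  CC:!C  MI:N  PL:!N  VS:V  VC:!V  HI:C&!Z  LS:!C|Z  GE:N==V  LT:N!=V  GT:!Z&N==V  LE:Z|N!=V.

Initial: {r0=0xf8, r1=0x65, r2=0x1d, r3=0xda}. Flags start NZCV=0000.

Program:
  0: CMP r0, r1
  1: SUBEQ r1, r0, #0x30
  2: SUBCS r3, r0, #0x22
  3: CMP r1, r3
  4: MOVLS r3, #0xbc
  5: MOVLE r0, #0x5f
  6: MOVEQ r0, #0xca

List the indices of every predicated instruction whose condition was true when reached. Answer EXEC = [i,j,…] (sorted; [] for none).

0: ✓ CMP  NZCV=1010
1: · SUBEQ
2: ✓ SUBCS  r3←0xd6
3: ✓ CMP  NZCV=1001
4: ✓ MOVLS  r3←0xbc
5: · MOVLE
6: · MOVEQ

EXEC = [2,4]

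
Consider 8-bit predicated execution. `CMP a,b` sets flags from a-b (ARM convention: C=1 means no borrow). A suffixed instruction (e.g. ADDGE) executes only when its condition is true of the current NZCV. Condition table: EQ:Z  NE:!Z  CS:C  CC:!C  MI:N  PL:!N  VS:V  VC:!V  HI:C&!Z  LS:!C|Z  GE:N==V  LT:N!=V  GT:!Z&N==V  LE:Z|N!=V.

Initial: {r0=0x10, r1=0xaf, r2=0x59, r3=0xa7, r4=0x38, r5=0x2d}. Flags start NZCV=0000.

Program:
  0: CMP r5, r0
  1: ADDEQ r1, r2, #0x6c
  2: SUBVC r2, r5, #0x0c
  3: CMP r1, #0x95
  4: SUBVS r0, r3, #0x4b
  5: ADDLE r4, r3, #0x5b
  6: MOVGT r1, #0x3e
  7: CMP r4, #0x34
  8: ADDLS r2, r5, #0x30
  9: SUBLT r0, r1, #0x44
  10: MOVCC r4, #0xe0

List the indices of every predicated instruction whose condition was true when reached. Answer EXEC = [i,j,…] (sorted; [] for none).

EXEC = [2,6]

0: ✓ CMP  NZCV=0010
1: · ADDEQ
2: ✓ SUBVC  r2←0x21
3: ✓ CMP  NZCV=0010
4: · SUBVS
5: · ADDLE
6: ✓ MOVGT  r1←0x3e
7: ✓ CMP  NZCV=0010
8: · ADDLS
9: · SUBLT
10: · MOVCC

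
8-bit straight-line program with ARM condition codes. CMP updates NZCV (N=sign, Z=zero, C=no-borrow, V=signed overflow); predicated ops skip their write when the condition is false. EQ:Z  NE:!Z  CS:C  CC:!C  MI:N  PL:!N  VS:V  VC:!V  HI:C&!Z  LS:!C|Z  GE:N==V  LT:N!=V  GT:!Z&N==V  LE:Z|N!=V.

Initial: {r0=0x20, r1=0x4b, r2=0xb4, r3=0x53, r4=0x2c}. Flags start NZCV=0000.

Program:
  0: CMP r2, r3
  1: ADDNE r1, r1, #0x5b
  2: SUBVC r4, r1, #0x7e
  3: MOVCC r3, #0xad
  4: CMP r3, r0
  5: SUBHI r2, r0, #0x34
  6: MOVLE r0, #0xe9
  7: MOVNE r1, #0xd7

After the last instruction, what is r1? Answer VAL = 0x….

VAL = 0xd7

0: ✓ CMP  NZCV=0011
1: ✓ ADDNE  r1←0xa6
2: · SUBVC
3: · MOVCC
4: ✓ CMP  NZCV=0010
5: ✓ SUBHI  r2←0xec
6: · MOVLE
7: ✓ MOVNE  r1←0xd7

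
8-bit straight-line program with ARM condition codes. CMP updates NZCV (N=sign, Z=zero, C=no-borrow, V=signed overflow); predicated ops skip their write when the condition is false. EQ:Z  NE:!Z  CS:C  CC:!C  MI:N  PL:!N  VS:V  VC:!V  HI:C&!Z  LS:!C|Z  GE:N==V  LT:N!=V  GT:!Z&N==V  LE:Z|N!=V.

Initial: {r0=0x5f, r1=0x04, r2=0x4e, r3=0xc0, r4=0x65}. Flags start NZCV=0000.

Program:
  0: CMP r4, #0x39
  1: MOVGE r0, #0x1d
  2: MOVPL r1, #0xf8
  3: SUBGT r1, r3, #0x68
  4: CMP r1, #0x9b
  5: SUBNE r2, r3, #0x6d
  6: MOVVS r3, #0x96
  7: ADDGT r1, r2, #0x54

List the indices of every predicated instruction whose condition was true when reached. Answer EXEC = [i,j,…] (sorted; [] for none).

0: ✓ CMP  NZCV=0010
1: ✓ MOVGE  r0←0x1d
2: ✓ MOVPL  r1←0xf8
3: ✓ SUBGT  r1←0x58
4: ✓ CMP  NZCV=1001
5: ✓ SUBNE  r2←0x53
6: ✓ MOVVS  r3←0x96
7: ✓ ADDGT  r1←0xa7

EXEC = [1,2,3,5,6,7]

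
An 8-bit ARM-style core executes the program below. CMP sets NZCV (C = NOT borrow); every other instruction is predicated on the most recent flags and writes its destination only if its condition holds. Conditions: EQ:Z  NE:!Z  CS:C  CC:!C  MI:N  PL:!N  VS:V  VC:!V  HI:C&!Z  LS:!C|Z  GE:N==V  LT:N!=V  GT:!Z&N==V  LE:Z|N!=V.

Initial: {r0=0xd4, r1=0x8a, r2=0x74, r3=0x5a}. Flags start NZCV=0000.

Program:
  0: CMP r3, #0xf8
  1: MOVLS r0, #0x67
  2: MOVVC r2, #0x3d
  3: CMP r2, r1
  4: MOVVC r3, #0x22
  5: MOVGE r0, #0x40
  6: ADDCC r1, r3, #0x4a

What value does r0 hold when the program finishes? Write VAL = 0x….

VAL = 0x40

0: ✓ CMP  NZCV=0000
1: ✓ MOVLS  r0←0x67
2: ✓ MOVVC  r2←0x3d
3: ✓ CMP  NZCV=1001
4: · MOVVC
5: ✓ MOVGE  r0←0x40
6: ✓ ADDCC  r1←0xa4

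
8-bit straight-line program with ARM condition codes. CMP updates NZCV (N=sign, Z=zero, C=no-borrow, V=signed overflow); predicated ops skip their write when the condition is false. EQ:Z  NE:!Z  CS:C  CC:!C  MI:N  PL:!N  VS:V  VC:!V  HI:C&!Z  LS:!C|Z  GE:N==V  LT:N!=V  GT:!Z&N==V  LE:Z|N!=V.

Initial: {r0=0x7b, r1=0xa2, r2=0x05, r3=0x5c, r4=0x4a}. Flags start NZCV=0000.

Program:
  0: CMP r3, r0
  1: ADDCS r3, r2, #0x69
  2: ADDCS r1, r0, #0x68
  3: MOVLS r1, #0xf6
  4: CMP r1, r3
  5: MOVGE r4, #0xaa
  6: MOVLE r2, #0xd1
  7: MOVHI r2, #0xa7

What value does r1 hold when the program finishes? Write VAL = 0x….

0: ✓ CMP  NZCV=1000
1: · ADDCS
2: · ADDCS
3: ✓ MOVLS  r1←0xf6
4: ✓ CMP  NZCV=1010
5: · MOVGE
6: ✓ MOVLE  r2←0xd1
7: ✓ MOVHI  r2←0xa7

VAL = 0xf6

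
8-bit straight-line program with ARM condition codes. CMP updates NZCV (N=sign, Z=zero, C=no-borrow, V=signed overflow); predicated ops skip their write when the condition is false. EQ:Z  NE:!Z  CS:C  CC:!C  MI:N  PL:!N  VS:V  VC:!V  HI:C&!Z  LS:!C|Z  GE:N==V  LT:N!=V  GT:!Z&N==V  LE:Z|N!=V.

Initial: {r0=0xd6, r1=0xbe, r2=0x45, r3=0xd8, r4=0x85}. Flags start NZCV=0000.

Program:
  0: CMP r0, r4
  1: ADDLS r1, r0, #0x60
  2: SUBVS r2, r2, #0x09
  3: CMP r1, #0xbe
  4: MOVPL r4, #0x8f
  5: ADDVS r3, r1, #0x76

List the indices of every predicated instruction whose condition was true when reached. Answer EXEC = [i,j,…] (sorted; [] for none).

[0] flags=0010 → (cmp)
[1] flags=0010 LS?F → skip
[2] flags=0010 VS?F → skip
[3] flags=0110 → (cmp)
[4] flags=0110 PL?T → r4=0x8f
[5] flags=0110 VS?F → skip

EXEC = [4]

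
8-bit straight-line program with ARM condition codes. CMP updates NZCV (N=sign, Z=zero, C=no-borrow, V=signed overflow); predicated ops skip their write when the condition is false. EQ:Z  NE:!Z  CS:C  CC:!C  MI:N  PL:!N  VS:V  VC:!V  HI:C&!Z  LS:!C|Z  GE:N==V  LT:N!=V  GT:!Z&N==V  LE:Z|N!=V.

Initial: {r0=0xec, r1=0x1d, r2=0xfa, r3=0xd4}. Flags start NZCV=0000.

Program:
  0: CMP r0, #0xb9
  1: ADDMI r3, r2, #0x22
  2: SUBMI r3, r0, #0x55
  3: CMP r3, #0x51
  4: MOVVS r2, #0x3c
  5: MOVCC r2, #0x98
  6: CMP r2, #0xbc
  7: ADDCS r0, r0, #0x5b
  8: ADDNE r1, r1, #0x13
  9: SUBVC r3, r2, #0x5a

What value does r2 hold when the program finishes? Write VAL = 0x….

VAL = 0xfa

[0] flags=0010 → (cmp)
[1] flags=0010 MI?F → skip
[2] flags=0010 MI?F → skip
[3] flags=1010 → (cmp)
[4] flags=1010 VS?F → skip
[5] flags=1010 CC?F → skip
[6] flags=0010 → (cmp)
[7] flags=0010 CS?T → r0=0x47
[8] flags=0010 NE?T → r1=0x30
[9] flags=0010 VC?T → r3=0xa0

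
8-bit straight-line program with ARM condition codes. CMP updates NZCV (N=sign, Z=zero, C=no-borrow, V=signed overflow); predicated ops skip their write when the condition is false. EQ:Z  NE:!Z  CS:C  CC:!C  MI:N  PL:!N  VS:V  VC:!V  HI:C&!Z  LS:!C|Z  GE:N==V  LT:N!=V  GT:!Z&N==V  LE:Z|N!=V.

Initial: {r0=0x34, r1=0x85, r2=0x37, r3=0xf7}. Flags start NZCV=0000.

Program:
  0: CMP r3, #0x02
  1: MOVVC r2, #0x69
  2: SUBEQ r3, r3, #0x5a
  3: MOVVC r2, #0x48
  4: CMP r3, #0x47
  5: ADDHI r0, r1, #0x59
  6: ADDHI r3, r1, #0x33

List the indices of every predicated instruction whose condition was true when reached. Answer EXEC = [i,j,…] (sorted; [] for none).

0: ✓ CMP  NZCV=1010
1: ✓ MOVVC  r2←0x69
2: · SUBEQ
3: ✓ MOVVC  r2←0x48
4: ✓ CMP  NZCV=1010
5: ✓ ADDHI  r0←0xde
6: ✓ ADDHI  r3←0xb8

EXEC = [1,3,5,6]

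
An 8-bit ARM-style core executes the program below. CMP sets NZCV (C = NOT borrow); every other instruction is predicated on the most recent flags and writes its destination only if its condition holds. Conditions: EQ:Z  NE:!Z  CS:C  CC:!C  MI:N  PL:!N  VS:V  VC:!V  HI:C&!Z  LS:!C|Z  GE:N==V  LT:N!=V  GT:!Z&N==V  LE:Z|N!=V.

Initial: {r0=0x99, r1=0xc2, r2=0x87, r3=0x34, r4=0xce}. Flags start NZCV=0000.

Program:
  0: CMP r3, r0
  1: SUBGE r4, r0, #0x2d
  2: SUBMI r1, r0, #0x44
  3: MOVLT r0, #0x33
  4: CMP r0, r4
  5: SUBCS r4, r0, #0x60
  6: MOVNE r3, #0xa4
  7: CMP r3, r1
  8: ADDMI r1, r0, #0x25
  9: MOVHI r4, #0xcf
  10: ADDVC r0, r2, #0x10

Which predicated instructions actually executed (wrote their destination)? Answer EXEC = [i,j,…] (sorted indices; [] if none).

0: ✓ CMP  NZCV=1001
1: ✓ SUBGE  r4←0x6c
2: ✓ SUBMI  r1←0x55
3: · MOVLT
4: ✓ CMP  NZCV=0011
5: ✓ SUBCS  r4←0x39
6: ✓ MOVNE  r3←0xa4
7: ✓ CMP  NZCV=0011
8: · ADDMI
9: ✓ MOVHI  r4←0xcf
10: · ADDVC

EXEC = [1,2,5,6,9]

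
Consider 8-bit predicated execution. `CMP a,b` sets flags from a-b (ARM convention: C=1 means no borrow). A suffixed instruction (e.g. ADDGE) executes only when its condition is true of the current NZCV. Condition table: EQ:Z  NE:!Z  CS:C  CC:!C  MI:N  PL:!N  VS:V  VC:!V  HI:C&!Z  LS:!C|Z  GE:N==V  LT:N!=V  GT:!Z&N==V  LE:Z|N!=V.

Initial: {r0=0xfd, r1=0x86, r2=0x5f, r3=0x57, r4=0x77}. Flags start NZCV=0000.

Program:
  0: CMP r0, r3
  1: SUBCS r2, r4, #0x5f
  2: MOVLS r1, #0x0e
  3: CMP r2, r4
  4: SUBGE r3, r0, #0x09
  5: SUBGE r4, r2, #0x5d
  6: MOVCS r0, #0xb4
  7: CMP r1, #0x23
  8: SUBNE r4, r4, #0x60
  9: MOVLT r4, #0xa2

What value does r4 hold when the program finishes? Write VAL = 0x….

[0] flags=1010 → (cmp)
[1] flags=1010 CS?T → r2=0x18
[2] flags=1010 LS?F → skip
[3] flags=1000 → (cmp)
[4] flags=1000 GE?F → skip
[5] flags=1000 GE?F → skip
[6] flags=1000 CS?F → skip
[7] flags=0011 → (cmp)
[8] flags=0011 NE?T → r4=0x17
[9] flags=0011 LT?T → r4=0xa2

VAL = 0xa2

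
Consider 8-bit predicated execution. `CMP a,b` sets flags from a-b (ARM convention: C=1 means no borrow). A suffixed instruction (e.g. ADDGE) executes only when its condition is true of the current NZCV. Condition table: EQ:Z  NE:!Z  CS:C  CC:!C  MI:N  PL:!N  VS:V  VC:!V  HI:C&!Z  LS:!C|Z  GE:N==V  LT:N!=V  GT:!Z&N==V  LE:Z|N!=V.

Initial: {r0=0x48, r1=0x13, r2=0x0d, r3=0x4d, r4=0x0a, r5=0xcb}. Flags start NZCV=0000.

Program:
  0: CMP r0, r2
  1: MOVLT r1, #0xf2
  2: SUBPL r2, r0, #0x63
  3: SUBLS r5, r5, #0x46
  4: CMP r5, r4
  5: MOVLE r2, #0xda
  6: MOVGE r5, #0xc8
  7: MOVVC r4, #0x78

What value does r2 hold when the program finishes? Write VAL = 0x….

VAL = 0xda

[0] flags=0010 → (cmp)
[1] flags=0010 LT?F → skip
[2] flags=0010 PL?T → r2=0xe5
[3] flags=0010 LS?F → skip
[4] flags=1010 → (cmp)
[5] flags=1010 LE?T → r2=0xda
[6] flags=1010 GE?F → skip
[7] flags=1010 VC?T → r4=0x78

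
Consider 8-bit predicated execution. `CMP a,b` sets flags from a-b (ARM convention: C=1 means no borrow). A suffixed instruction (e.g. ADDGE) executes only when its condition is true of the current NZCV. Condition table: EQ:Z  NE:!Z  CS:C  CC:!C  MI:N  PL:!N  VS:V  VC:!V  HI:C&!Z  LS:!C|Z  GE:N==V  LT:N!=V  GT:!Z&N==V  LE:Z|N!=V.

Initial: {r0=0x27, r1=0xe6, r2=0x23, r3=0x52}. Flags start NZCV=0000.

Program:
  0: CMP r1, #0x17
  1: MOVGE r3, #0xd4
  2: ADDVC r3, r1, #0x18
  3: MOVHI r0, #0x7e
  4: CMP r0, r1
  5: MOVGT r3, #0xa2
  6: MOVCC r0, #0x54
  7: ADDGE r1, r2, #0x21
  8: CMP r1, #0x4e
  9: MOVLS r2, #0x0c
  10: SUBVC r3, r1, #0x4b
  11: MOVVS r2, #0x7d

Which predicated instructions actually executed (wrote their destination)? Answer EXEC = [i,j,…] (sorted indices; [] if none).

[0] flags=1010 → (cmp)
[1] flags=1010 GE?F → skip
[2] flags=1010 VC?T → r3=0xfe
[3] flags=1010 HI?T → r0=0x7e
[4] flags=1001 → (cmp)
[5] flags=1001 GT?T → r3=0xa2
[6] flags=1001 CC?T → r0=0x54
[7] flags=1001 GE?T → r1=0x44
[8] flags=1000 → (cmp)
[9] flags=1000 LS?T → r2=0x0c
[10] flags=1000 VC?T → r3=0xf9
[11] flags=1000 VS?F → skip

EXEC = [2,3,5,6,7,9,10]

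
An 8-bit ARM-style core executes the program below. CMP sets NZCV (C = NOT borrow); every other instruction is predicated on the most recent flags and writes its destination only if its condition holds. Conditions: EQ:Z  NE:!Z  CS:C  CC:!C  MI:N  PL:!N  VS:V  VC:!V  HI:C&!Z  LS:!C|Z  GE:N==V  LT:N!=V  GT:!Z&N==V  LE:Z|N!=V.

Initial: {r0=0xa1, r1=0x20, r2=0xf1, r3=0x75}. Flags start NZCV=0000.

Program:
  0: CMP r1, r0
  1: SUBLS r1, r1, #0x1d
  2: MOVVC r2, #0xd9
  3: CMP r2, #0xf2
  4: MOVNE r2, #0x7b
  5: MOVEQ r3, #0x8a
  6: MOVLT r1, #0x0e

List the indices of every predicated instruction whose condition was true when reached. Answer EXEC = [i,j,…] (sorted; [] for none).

EXEC = [1,2,4,6]

[0] flags=0000 → (cmp)
[1] flags=0000 LS?T → r1=0x03
[2] flags=0000 VC?T → r2=0xd9
[3] flags=1000 → (cmp)
[4] flags=1000 NE?T → r2=0x7b
[5] flags=1000 EQ?F → skip
[6] flags=1000 LT?T → r1=0x0e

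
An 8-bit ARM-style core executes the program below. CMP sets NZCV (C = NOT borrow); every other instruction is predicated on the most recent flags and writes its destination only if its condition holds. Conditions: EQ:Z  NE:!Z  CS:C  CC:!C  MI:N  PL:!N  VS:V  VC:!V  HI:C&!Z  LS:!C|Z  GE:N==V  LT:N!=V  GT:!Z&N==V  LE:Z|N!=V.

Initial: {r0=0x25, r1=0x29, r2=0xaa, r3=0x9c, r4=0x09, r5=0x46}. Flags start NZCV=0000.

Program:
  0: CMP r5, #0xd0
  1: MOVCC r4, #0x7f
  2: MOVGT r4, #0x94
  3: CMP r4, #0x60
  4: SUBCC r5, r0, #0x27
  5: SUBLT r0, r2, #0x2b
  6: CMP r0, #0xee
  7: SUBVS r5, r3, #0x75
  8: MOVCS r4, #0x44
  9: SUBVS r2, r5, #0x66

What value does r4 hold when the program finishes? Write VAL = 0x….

[0] flags=0000 → (cmp)
[1] flags=0000 CC?T → r4=0x7f
[2] flags=0000 GT?T → r4=0x94
[3] flags=0011 → (cmp)
[4] flags=0011 CC?F → skip
[5] flags=0011 LT?T → r0=0x7f
[6] flags=1001 → (cmp)
[7] flags=1001 VS?T → r5=0x27
[8] flags=1001 CS?F → skip
[9] flags=1001 VS?T → r2=0xc1

VAL = 0x94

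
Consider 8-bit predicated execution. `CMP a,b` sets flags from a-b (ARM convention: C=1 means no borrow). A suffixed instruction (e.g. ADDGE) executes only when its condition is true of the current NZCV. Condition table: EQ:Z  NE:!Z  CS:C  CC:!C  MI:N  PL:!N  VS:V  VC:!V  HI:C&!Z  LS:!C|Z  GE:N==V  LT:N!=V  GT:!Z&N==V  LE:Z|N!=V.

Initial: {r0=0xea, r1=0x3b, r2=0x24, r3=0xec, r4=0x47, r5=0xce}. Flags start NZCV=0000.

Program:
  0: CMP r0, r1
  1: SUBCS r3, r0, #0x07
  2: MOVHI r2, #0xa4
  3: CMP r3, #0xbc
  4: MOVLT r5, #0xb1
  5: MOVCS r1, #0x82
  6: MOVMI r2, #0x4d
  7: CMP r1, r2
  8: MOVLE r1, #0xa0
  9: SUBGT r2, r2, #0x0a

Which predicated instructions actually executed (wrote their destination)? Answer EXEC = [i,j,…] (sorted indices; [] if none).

0: ✓ CMP  NZCV=1010
1: ✓ SUBCS  r3←0xe3
2: ✓ MOVHI  r2←0xa4
3: ✓ CMP  NZCV=0010
4: · MOVLT
5: ✓ MOVCS  r1←0x82
6: · MOVMI
7: ✓ CMP  NZCV=1000
8: ✓ MOVLE  r1←0xa0
9: · SUBGT

EXEC = [1,2,5,8]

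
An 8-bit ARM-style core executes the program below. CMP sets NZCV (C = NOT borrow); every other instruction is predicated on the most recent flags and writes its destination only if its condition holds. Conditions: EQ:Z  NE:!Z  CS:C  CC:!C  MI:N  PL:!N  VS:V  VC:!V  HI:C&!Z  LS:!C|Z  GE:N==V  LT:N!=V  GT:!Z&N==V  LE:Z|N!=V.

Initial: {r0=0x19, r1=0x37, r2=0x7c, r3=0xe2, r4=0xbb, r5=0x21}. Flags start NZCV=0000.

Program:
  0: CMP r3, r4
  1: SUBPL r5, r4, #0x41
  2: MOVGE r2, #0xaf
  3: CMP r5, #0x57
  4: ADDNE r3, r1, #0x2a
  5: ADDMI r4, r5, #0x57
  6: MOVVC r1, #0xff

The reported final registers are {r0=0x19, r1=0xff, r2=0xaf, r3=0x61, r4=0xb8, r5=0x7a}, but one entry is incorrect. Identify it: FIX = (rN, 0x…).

[0] flags=0010 → (cmp)
[1] flags=0010 PL?T → r5=0x7a
[2] flags=0010 GE?T → r2=0xaf
[3] flags=0010 → (cmp)
[4] flags=0010 NE?T → r3=0x61
[5] flags=0010 MI?F → skip
[6] flags=0010 VC?T → r1=0xff

FIX = (r4, 0xbb)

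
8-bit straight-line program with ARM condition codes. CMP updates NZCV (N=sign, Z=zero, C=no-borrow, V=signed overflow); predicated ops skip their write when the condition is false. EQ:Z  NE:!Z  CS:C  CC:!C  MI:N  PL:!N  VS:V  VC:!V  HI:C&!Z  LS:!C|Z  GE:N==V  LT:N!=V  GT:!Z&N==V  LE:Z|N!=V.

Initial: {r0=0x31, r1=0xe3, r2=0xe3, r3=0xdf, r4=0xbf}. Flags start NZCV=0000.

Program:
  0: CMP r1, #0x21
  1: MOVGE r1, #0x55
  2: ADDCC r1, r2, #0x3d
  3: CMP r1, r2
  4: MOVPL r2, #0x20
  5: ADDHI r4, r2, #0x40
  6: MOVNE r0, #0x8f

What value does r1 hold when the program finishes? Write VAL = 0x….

VAL = 0xe3

0: ✓ CMP  NZCV=1010
1: · MOVGE
2: · ADDCC
3: ✓ CMP  NZCV=0110
4: ✓ MOVPL  r2←0x20
5: · ADDHI
6: · MOVNE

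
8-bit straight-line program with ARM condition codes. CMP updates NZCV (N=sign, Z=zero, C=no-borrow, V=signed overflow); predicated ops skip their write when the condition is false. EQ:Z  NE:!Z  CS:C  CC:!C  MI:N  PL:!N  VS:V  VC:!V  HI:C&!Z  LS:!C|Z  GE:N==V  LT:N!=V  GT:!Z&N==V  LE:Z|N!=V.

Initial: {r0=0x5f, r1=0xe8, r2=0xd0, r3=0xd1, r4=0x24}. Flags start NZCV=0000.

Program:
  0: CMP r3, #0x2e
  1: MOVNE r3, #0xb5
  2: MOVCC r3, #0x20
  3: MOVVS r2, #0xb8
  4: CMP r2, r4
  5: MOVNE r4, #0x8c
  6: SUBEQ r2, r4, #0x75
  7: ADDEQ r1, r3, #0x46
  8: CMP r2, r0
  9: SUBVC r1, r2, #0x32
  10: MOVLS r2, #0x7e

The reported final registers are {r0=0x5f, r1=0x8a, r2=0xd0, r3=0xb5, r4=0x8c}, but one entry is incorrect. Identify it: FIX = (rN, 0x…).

FIX = (r1, 0xe8)

0: ✓ CMP  NZCV=1010
1: ✓ MOVNE  r3←0xb5
2: · MOVCC
3: · MOVVS
4: ✓ CMP  NZCV=1010
5: ✓ MOVNE  r4←0x8c
6: · SUBEQ
7: · ADDEQ
8: ✓ CMP  NZCV=0011
9: · SUBVC
10: · MOVLS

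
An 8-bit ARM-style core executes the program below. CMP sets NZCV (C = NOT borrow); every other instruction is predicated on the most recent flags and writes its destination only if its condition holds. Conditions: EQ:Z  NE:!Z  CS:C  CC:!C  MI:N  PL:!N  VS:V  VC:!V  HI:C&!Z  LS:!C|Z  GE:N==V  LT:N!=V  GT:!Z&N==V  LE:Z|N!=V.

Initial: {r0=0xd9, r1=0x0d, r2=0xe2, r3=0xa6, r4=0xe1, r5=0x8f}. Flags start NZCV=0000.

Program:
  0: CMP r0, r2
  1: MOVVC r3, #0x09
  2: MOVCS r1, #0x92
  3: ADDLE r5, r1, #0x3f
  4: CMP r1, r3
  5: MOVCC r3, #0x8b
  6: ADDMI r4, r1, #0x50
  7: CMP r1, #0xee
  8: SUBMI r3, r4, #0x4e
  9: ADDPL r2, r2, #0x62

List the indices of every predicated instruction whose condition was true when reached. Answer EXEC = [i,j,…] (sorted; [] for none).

EXEC = [1,3,9]

[0] flags=1000 → (cmp)
[1] flags=1000 VC?T → r3=0x09
[2] flags=1000 CS?F → skip
[3] flags=1000 LE?T → r5=0x4c
[4] flags=0010 → (cmp)
[5] flags=0010 CC?F → skip
[6] flags=0010 MI?F → skip
[7] flags=0000 → (cmp)
[8] flags=0000 MI?F → skip
[9] flags=0000 PL?T → r2=0x44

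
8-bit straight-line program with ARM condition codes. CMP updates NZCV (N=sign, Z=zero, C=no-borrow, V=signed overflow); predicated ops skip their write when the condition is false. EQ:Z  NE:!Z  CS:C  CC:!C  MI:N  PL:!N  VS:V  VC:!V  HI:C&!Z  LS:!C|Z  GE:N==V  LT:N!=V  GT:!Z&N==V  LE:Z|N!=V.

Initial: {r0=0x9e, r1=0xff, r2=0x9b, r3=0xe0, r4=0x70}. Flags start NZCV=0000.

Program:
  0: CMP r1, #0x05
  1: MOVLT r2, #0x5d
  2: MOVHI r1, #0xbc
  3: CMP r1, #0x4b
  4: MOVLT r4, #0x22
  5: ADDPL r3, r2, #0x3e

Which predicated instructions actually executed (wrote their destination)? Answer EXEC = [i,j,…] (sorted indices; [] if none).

0: ✓ CMP  NZCV=1010
1: ✓ MOVLT  r2←0x5d
2: ✓ MOVHI  r1←0xbc
3: ✓ CMP  NZCV=0011
4: ✓ MOVLT  r4←0x22
5: ✓ ADDPL  r3←0x9b

EXEC = [1,2,4,5]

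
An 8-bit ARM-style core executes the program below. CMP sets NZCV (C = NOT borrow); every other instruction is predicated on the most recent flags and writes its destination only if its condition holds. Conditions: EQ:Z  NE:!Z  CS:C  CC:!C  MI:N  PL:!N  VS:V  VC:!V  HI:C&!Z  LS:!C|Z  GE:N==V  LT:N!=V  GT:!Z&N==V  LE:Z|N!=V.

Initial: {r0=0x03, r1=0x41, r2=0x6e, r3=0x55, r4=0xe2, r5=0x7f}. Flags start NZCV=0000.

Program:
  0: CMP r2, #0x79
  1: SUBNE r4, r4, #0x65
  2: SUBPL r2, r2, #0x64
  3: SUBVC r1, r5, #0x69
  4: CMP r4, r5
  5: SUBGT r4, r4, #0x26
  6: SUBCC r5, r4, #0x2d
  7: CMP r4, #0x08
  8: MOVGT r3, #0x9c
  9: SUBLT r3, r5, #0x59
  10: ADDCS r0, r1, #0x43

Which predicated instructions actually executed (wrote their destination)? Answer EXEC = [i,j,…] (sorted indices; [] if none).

EXEC = [1,3,6,8,10]

0: ✓ CMP  NZCV=1000
1: ✓ SUBNE  r4←0x7d
2: · SUBPL
3: ✓ SUBVC  r1←0x16
4: ✓ CMP  NZCV=1000
5: · SUBGT
6: ✓ SUBCC  r5←0x50
7: ✓ CMP  NZCV=0010
8: ✓ MOVGT  r3←0x9c
9: · SUBLT
10: ✓ ADDCS  r0←0x59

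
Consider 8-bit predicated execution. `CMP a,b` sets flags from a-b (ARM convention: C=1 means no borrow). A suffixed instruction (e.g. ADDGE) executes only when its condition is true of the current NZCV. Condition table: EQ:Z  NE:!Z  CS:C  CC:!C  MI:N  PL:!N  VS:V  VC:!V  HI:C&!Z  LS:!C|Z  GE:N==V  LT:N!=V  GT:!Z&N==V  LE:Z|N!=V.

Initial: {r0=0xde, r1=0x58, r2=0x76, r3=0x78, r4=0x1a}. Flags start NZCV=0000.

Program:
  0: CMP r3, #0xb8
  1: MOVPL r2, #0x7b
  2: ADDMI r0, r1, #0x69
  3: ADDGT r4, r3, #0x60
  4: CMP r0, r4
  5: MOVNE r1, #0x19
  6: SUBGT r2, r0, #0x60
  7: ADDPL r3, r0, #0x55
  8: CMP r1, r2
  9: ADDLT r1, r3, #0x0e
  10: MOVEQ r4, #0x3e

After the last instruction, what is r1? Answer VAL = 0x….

0: ✓ CMP  NZCV=1001
1: · MOVPL
2: ✓ ADDMI  r0←0xc1
3: ✓ ADDGT  r4←0xd8
4: ✓ CMP  NZCV=1000
5: ✓ MOVNE  r1←0x19
6: · SUBGT
7: · ADDPL
8: ✓ CMP  NZCV=1000
9: ✓ ADDLT  r1←0x86
10: · MOVEQ

VAL = 0x86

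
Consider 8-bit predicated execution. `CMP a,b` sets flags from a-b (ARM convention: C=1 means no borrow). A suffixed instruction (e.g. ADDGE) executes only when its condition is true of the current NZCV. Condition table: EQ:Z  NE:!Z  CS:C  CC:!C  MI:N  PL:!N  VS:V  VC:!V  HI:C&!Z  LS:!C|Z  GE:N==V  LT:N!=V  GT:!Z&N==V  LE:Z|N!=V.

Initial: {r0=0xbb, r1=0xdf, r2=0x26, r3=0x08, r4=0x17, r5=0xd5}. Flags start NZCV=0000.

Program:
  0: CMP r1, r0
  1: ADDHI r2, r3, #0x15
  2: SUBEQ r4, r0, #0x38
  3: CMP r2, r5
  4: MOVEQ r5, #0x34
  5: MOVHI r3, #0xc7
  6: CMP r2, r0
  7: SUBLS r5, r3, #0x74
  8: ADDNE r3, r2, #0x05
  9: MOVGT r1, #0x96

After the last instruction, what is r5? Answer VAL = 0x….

VAL = 0x94

0: ✓ CMP  NZCV=0010
1: ✓ ADDHI  r2←0x1d
2: · SUBEQ
3: ✓ CMP  NZCV=0000
4: · MOVEQ
5: · MOVHI
6: ✓ CMP  NZCV=0000
7: ✓ SUBLS  r5←0x94
8: ✓ ADDNE  r3←0x22
9: ✓ MOVGT  r1←0x96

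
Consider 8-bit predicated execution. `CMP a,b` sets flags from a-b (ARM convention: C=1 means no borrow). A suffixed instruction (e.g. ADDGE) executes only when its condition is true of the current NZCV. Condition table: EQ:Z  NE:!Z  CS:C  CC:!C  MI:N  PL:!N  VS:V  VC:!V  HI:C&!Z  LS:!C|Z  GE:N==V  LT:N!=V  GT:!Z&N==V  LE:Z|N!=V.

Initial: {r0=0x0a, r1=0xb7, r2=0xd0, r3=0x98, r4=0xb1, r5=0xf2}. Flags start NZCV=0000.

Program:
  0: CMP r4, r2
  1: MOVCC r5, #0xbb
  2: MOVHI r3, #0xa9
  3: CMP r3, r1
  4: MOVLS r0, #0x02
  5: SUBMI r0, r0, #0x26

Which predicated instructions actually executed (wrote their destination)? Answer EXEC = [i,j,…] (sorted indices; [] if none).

0: ✓ CMP  NZCV=1000
1: ✓ MOVCC  r5←0xbb
2: · MOVHI
3: ✓ CMP  NZCV=1000
4: ✓ MOVLS  r0←0x02
5: ✓ SUBMI  r0←0xdc

EXEC = [1,4,5]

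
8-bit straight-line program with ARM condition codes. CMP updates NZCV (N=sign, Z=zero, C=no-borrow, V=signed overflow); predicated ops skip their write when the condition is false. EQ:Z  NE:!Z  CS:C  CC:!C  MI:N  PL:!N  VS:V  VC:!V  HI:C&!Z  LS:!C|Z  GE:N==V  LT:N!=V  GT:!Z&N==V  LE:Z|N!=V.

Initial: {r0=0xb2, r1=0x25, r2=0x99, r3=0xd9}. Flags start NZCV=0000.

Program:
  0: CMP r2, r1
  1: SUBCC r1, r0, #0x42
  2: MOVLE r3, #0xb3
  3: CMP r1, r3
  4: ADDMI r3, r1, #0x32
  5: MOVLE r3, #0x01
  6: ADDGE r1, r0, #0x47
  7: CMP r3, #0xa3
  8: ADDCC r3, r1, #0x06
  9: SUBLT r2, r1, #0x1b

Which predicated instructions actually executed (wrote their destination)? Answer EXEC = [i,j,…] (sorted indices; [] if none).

0: ✓ CMP  NZCV=0011
1: · SUBCC
2: ✓ MOVLE  r3←0xb3
3: ✓ CMP  NZCV=0000
4: · ADDMI
5: · MOVLE
6: ✓ ADDGE  r1←0xf9
7: ✓ CMP  NZCV=0010
8: · ADDCC
9: · SUBLT

EXEC = [2,6]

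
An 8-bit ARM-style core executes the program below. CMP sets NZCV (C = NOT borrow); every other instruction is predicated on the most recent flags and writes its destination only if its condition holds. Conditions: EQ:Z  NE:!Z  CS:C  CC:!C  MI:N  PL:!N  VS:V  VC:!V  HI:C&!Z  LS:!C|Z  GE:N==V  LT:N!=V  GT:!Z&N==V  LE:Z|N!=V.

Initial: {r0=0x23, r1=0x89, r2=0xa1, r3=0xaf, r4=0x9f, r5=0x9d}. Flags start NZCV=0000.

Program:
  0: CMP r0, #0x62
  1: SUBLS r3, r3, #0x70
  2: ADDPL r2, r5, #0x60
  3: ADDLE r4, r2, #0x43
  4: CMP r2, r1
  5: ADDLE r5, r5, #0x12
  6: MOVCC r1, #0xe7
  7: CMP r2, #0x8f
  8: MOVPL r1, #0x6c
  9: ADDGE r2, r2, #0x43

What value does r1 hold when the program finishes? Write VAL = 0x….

VAL = 0x6c

0: ✓ CMP  NZCV=1000
1: ✓ SUBLS  r3←0x3f
2: · ADDPL
3: ✓ ADDLE  r4←0xe4
4: ✓ CMP  NZCV=0010
5: · ADDLE
6: · MOVCC
7: ✓ CMP  NZCV=0010
8: ✓ MOVPL  r1←0x6c
9: ✓ ADDGE  r2←0xe4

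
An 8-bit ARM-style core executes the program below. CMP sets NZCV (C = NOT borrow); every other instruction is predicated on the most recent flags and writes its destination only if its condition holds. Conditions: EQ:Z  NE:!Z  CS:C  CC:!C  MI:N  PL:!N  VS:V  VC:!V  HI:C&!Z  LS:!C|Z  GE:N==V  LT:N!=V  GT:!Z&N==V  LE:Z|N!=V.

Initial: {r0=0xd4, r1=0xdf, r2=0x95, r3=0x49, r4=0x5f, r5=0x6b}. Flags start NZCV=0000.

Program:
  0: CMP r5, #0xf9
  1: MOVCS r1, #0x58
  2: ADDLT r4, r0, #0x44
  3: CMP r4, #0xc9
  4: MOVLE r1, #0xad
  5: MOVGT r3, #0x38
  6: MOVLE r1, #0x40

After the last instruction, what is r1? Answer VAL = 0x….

[0] flags=0000 → (cmp)
[1] flags=0000 CS?F → skip
[2] flags=0000 LT?F → skip
[3] flags=1001 → (cmp)
[4] flags=1001 LE?F → skip
[5] flags=1001 GT?T → r3=0x38
[6] flags=1001 LE?F → skip

VAL = 0xdf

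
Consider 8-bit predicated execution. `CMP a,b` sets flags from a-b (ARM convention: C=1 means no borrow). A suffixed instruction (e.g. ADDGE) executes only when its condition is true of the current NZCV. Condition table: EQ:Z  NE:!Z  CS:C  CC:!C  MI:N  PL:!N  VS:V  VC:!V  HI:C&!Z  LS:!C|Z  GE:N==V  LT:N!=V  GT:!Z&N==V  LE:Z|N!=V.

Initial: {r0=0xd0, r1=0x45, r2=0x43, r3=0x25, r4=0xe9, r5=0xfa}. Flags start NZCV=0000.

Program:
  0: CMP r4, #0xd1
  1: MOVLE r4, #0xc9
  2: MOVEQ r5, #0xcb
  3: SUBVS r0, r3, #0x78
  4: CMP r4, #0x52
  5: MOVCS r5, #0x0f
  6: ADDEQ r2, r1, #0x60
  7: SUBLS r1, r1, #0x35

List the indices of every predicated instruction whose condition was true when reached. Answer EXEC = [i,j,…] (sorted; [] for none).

EXEC = [5]

0: ✓ CMP  NZCV=0010
1: · MOVLE
2: · MOVEQ
3: · SUBVS
4: ✓ CMP  NZCV=1010
5: ✓ MOVCS  r5←0x0f
6: · ADDEQ
7: · SUBLS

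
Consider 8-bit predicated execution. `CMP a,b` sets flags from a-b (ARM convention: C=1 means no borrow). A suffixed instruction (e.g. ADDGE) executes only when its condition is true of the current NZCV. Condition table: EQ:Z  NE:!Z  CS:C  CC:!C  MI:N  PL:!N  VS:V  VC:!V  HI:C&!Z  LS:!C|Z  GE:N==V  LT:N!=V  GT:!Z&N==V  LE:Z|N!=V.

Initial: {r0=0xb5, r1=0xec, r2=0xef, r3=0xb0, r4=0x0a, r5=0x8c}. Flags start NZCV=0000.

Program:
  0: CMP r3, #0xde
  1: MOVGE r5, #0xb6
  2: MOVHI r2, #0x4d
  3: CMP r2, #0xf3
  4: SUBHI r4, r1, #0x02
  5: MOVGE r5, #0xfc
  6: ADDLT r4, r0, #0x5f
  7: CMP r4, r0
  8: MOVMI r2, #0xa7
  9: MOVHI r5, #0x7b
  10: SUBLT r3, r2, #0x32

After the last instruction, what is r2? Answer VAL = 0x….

[0] flags=1000 → (cmp)
[1] flags=1000 GE?F → skip
[2] flags=1000 HI?F → skip
[3] flags=1000 → (cmp)
[4] flags=1000 HI?F → skip
[5] flags=1000 GE?F → skip
[6] flags=1000 LT?T → r4=0x14
[7] flags=0000 → (cmp)
[8] flags=0000 MI?F → skip
[9] flags=0000 HI?F → skip
[10] flags=0000 LT?F → skip

VAL = 0xef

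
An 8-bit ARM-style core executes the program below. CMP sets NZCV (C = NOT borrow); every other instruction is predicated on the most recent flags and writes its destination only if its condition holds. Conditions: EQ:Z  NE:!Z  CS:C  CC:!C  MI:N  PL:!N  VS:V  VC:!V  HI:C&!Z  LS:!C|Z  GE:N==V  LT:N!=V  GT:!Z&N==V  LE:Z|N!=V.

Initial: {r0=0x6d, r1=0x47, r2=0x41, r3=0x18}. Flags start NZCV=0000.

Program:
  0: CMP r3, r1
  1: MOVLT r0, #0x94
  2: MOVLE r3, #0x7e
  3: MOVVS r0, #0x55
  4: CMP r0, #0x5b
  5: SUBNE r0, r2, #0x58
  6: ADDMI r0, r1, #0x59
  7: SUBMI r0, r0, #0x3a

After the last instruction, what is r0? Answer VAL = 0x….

VAL = 0xe9

0: ✓ CMP  NZCV=1000
1: ✓ MOVLT  r0←0x94
2: ✓ MOVLE  r3←0x7e
3: · MOVVS
4: ✓ CMP  NZCV=0011
5: ✓ SUBNE  r0←0xe9
6: · ADDMI
7: · SUBMI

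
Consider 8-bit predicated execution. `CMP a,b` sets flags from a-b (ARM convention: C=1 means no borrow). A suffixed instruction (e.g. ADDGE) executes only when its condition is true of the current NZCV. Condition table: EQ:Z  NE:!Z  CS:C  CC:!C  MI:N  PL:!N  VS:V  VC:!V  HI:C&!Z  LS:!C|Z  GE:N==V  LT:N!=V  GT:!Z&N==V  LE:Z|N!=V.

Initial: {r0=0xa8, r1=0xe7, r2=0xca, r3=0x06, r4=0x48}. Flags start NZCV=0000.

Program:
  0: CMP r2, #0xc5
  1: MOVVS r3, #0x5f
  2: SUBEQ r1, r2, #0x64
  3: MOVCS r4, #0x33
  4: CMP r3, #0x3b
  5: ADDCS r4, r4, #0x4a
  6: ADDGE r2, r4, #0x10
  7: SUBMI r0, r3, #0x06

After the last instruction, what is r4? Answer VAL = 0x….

VAL = 0x33

[0] flags=0010 → (cmp)
[1] flags=0010 VS?F → skip
[2] flags=0010 EQ?F → skip
[3] flags=0010 CS?T → r4=0x33
[4] flags=1000 → (cmp)
[5] flags=1000 CS?F → skip
[6] flags=1000 GE?F → skip
[7] flags=1000 MI?T → r0=0x00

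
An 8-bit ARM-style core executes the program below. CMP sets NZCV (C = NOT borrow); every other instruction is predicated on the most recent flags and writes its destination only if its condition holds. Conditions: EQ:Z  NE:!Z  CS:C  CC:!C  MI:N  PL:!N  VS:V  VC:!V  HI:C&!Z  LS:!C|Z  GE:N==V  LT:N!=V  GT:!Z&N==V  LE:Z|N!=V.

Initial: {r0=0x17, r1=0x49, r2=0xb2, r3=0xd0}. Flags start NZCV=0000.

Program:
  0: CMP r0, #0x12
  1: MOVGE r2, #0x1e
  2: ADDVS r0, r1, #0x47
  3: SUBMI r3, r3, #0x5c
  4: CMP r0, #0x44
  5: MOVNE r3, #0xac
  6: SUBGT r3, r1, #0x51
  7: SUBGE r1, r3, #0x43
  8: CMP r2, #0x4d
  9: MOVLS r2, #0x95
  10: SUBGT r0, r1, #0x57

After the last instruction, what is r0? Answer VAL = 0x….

0: ✓ CMP  NZCV=0010
1: ✓ MOVGE  r2←0x1e
2: · ADDVS
3: · SUBMI
4: ✓ CMP  NZCV=1000
5: ✓ MOVNE  r3←0xac
6: · SUBGT
7: · SUBGE
8: ✓ CMP  NZCV=1000
9: ✓ MOVLS  r2←0x95
10: · SUBGT

VAL = 0x17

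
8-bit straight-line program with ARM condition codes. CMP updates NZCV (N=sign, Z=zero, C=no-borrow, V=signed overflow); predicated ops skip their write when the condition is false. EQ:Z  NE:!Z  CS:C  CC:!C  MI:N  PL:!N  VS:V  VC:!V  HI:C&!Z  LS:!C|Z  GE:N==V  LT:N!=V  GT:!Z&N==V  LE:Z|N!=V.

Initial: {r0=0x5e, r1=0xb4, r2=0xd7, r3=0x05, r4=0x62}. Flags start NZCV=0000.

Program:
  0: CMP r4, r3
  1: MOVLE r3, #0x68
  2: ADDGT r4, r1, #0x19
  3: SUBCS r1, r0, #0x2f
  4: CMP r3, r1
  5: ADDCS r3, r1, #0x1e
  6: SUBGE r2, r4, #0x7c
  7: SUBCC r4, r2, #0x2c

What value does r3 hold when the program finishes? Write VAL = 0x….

VAL = 0x05

[0] flags=0010 → (cmp)
[1] flags=0010 LE?F → skip
[2] flags=0010 GT?T → r4=0xcd
[3] flags=0010 CS?T → r1=0x2f
[4] flags=1000 → (cmp)
[5] flags=1000 CS?F → skip
[6] flags=1000 GE?F → skip
[7] flags=1000 CC?T → r4=0xab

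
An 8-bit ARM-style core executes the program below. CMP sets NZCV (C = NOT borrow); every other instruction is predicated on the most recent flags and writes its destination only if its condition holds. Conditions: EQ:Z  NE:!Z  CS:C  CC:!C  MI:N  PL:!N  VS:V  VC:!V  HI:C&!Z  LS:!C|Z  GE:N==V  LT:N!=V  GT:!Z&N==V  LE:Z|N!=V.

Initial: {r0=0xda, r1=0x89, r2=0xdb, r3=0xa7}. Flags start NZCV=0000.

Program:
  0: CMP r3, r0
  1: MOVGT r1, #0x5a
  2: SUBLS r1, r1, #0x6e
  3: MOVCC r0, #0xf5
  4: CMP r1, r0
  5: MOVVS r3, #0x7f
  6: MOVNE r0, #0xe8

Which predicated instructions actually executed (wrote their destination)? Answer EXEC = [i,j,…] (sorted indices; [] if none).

EXEC = [2,3,6]

[0] flags=1000 → (cmp)
[1] flags=1000 GT?F → skip
[2] flags=1000 LS?T → r1=0x1b
[3] flags=1000 CC?T → r0=0xf5
[4] flags=0000 → (cmp)
[5] flags=0000 VS?F → skip
[6] flags=0000 NE?T → r0=0xe8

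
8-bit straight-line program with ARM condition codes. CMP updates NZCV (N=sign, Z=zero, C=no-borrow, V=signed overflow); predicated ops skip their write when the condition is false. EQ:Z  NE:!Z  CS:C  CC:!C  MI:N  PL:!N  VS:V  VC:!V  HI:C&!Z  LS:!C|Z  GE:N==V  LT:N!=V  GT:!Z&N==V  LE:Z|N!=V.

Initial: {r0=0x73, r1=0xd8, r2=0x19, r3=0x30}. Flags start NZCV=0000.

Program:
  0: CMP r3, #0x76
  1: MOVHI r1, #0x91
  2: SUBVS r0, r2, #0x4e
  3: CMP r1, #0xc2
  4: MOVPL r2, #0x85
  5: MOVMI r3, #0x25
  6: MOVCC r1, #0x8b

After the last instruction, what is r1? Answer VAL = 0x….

VAL = 0xd8

[0] flags=1000 → (cmp)
[1] flags=1000 HI?F → skip
[2] flags=1000 VS?F → skip
[3] flags=0010 → (cmp)
[4] flags=0010 PL?T → r2=0x85
[5] flags=0010 MI?F → skip
[6] flags=0010 CC?F → skip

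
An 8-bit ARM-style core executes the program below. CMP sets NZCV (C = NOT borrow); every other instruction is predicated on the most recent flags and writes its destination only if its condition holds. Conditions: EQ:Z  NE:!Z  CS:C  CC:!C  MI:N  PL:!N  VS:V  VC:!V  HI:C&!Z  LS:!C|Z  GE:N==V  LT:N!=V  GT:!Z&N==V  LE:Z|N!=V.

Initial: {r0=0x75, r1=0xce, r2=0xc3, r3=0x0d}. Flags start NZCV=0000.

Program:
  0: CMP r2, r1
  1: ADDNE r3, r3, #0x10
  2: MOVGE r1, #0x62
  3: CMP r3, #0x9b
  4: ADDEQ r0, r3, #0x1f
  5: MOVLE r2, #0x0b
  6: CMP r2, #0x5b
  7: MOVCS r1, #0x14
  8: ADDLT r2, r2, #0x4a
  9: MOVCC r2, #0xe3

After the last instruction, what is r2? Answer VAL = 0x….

VAL = 0x0d

0: ✓ CMP  NZCV=1000
1: ✓ ADDNE  r3←0x1d
2: · MOVGE
3: ✓ CMP  NZCV=1001
4: · ADDEQ
5: · MOVLE
6: ✓ CMP  NZCV=0011
7: ✓ MOVCS  r1←0x14
8: ✓ ADDLT  r2←0x0d
9: · MOVCC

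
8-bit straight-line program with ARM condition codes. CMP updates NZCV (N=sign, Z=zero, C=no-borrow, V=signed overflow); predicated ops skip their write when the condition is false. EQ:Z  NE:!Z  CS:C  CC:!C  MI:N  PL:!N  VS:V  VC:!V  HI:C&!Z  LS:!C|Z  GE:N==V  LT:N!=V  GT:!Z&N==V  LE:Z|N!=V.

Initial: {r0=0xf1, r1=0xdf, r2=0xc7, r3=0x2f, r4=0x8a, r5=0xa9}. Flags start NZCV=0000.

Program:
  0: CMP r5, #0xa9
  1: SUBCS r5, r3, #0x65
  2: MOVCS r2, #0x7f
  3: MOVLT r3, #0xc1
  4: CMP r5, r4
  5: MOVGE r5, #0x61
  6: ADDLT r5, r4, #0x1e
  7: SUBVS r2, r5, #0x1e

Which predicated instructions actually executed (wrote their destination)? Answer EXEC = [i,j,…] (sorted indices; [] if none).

0: ✓ CMP  NZCV=0110
1: ✓ SUBCS  r5←0xca
2: ✓ MOVCS  r2←0x7f
3: · MOVLT
4: ✓ CMP  NZCV=0010
5: ✓ MOVGE  r5←0x61
6: · ADDLT
7: · SUBVS

EXEC = [1,2,5]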